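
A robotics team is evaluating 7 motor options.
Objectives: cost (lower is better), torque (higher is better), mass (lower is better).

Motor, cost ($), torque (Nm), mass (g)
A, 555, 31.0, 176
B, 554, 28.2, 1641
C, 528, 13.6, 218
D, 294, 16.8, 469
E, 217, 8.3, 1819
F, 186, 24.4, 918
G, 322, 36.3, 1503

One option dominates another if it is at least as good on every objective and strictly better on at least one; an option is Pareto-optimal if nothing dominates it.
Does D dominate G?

D vs G: D is worse on torque (16.8 vs 36.3), so it does not dominate G.

No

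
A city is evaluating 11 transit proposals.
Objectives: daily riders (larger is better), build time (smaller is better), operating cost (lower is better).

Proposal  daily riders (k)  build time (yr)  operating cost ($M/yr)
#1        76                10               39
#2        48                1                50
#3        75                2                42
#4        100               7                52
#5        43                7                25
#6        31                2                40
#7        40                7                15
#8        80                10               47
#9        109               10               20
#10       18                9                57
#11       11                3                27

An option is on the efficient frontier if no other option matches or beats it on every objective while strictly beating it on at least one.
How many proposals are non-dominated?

8

#1: dominated by #9 (daily riders 109≥76, build time 10≤10, operating cost 20≤39).
#2: not dominated (best build time).
#3: not dominated.
#4: not dominated.
#5: not dominated.
#6: not dominated.
#7: not dominated (best operating cost).
#8: dominated by #9 (daily riders 109≥80, build time 10≤10, operating cost 20≤47).
#9: not dominated (best daily riders).
#10: dominated by #2 (daily riders 48≥18, build time 1≤9, operating cost 50≤57).
#11: not dominated.
Pareto-optimal: #2, #3, #4, #5, #6, #7, #9, #11 → 8.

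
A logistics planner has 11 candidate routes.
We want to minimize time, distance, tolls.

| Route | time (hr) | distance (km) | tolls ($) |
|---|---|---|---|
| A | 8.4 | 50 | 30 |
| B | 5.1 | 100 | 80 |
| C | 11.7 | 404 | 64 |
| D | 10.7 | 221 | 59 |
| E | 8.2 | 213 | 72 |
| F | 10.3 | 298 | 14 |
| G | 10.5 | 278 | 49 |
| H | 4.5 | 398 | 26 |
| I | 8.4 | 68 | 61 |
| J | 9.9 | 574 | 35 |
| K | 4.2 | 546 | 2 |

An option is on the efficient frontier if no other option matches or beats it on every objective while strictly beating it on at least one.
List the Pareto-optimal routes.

A, B, E, F, H, K

A: not dominated (best distance).
B: not dominated.
C: dominated by A (time 8.4≤11.7, distance 50≤404, tolls 30≤64).
D: dominated by A (time 8.4≤10.7, distance 50≤221, tolls 30≤59).
E: not dominated.
F: not dominated.
G: dominated by A (time 8.4≤10.5, distance 50≤278, tolls 30≤49).
H: not dominated.
I: dominated by A (time 8.4≤8.4, distance 50≤68, tolls 30≤61).
J: dominated by A (time 8.4≤9.9, distance 50≤574, tolls 30≤35).
K: not dominated (best time).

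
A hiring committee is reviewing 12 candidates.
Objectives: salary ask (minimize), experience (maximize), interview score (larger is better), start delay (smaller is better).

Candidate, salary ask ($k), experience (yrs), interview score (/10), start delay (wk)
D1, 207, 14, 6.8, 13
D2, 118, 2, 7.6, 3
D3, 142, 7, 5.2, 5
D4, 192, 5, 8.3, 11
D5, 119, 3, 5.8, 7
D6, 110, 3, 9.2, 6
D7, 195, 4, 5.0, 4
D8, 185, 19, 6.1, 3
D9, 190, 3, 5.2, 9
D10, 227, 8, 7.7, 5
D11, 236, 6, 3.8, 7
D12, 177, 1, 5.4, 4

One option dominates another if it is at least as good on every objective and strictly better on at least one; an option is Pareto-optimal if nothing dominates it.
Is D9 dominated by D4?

No

D4 vs D9: D4 is worse on salary ask (192 vs 190), so it does not dominate D9.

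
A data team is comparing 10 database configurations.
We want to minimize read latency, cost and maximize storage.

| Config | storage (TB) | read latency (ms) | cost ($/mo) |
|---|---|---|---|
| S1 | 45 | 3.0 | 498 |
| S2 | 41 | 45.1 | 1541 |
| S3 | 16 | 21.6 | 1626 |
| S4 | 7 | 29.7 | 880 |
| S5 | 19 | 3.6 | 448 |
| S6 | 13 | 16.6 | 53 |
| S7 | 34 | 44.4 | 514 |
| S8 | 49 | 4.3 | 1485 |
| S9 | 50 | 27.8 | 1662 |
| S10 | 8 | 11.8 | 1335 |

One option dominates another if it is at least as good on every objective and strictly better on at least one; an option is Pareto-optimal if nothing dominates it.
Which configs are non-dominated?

S1, S5, S6, S8, S9

S1: not dominated (best read latency).
S2: dominated by S1 (storage 45≥41, read latency 3.0≤45.1, cost 498≤1541).
S3: dominated by S1 (storage 45≥16, read latency 3.0≤21.6, cost 498≤1626).
S4: dominated by S1 (storage 45≥7, read latency 3.0≤29.7, cost 498≤880).
S5: not dominated.
S6: not dominated (best cost).
S7: dominated by S1 (storage 45≥34, read latency 3.0≤44.4, cost 498≤514).
S8: not dominated.
S9: not dominated (best storage).
S10: dominated by S1 (storage 45≥8, read latency 3.0≤11.8, cost 498≤1335).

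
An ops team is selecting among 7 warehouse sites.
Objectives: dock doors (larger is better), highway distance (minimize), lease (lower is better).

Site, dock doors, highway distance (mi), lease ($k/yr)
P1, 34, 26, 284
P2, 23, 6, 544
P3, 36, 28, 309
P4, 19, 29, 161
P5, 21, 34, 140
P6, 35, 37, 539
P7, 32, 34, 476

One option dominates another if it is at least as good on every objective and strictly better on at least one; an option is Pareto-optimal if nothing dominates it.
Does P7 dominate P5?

No

P7 vs P5: P7 is worse on lease (476 vs 140), so it does not dominate P5.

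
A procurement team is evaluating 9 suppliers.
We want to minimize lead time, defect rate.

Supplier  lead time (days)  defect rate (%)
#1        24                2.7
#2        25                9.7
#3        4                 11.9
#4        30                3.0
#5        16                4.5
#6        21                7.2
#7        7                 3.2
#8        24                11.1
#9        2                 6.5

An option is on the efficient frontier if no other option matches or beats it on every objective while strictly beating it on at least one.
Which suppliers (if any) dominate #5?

#7

#7: lead time 7≤16, defect rate 3.2≤4.5 — dominates #5.
Others (#1, #2, #3, #4, #6, #8, #9) are each worse than #5 on at least one objective.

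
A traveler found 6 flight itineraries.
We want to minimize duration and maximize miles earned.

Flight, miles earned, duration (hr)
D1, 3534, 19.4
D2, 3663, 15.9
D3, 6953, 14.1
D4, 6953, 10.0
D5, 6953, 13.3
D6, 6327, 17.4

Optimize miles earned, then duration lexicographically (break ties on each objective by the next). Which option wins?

First maximize miles earned: best is 6953, kept {D3, D4, D5}.
Then minimize duration: best is 10.0, kept {D4}.

D4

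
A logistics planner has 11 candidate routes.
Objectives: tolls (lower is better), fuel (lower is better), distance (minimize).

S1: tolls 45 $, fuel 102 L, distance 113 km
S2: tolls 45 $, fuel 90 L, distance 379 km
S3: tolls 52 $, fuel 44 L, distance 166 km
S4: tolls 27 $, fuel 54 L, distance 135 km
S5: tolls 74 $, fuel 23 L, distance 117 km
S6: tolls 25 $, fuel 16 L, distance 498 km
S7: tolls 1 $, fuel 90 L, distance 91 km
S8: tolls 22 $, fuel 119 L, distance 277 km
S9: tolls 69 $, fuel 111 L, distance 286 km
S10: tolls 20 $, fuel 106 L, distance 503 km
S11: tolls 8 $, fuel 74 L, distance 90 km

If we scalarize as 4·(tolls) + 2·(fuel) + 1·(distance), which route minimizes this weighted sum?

S1: 4·45 + 2·102 + 1·113 = 497
S2: 4·45 + 2·90 + 1·379 = 739
S3: 4·52 + 2·44 + 1·166 = 462
S4: 4·27 + 2·54 + 1·135 = 351
S5: 4·74 + 2·23 + 1·117 = 459
S6: 4·25 + 2·16 + 1·498 = 630
S7: 4·1 + 2·90 + 1·91 = 275
S8: 4·22 + 2·119 + 1·277 = 603
S9: 4·69 + 2·111 + 1·286 = 784
S10: 4·20 + 2·106 + 1·503 = 795
S11: 4·8 + 2·74 + 1·90 = 270
Lowest: S11 at 270.

S11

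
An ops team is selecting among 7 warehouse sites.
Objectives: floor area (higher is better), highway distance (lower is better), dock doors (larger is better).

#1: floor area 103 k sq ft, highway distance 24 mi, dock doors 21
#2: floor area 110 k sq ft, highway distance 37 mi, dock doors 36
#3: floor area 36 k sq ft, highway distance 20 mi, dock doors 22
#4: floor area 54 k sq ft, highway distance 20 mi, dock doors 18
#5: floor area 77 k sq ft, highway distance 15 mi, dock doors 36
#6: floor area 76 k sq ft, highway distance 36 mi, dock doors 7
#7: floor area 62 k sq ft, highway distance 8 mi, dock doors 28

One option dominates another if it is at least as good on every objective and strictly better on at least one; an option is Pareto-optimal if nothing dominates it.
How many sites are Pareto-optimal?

4

#1: not dominated.
#2: not dominated (best floor area).
#3: dominated by #5 (floor area 77≥36, highway distance 15≤20, dock doors 36≥22).
#4: dominated by #5 (floor area 77≥54, highway distance 15≤20, dock doors 36≥18).
#5: not dominated.
#6: dominated by #1 (floor area 103≥76, highway distance 24≤36, dock doors 21≥7).
#7: not dominated (best highway distance).
Pareto-optimal: #1, #2, #5, #7 → 4.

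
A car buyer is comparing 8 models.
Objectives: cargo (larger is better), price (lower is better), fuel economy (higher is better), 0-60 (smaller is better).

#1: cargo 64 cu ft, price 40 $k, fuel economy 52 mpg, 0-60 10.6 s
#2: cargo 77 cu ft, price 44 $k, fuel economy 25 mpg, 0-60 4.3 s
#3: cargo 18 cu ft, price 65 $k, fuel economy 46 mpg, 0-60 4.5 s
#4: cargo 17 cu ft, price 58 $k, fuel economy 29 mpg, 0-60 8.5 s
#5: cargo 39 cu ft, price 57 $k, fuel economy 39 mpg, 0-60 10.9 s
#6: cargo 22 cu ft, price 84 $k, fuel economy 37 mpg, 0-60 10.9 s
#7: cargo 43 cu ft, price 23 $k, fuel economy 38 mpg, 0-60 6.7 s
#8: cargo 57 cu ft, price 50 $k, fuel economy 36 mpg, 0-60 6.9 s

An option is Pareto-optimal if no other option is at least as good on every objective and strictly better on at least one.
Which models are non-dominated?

#1: not dominated (best fuel economy).
#2: not dominated (best cargo).
#3: not dominated.
#4: dominated by #7 (cargo 43≥17, price 23≤58, fuel economy 38≥29, 0-60 6.7≤8.5).
#5: dominated by #1 (cargo 64≥39, price 40≤57, fuel economy 52≥39, 0-60 10.6≤10.9).
#6: dominated by #1 (cargo 64≥22, price 40≤84, fuel economy 52≥37, 0-60 10.6≤10.9).
#7: not dominated (best price).
#8: not dominated.

#1, #2, #3, #7, #8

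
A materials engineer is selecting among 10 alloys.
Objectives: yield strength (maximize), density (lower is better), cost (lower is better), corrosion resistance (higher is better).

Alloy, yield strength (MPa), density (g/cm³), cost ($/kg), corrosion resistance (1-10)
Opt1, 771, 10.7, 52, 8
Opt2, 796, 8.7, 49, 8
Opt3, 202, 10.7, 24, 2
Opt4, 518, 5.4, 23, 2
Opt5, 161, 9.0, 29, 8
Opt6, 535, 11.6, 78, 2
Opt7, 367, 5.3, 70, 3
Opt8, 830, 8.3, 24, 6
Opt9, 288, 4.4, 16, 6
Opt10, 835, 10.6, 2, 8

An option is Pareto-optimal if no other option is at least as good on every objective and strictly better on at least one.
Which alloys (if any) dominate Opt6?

Opt1, Opt2, Opt8, Opt10

Opt1: yield strength 771≥535, density 10.7≤11.6, cost 52≤78, corrosion resistance 8≥2 — dominates Opt6.
Opt2: yield strength 796≥535, density 8.7≤11.6, cost 49≤78, corrosion resistance 8≥2 — dominates Opt6.
Opt8: yield strength 830≥535, density 8.3≤11.6, cost 24≤78, corrosion resistance 6≥2 — dominates Opt6.
Opt10: yield strength 835≥535, density 10.6≤11.6, cost 2≤78, corrosion resistance 8≥2 — dominates Opt6.
Others (Opt3, Opt4, Opt5, Opt7, Opt9) are each worse than Opt6 on at least one objective.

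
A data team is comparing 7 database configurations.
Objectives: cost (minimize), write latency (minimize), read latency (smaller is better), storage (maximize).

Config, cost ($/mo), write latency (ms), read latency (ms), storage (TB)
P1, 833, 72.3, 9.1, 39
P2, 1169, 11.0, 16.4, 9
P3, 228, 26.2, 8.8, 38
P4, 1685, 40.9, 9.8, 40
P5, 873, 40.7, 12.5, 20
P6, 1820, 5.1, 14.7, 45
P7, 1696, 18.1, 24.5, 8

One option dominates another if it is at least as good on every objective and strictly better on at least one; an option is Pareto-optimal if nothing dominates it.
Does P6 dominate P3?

P6 vs P3: P6 is worse on cost (1820 vs 228), so it does not dominate P3.

No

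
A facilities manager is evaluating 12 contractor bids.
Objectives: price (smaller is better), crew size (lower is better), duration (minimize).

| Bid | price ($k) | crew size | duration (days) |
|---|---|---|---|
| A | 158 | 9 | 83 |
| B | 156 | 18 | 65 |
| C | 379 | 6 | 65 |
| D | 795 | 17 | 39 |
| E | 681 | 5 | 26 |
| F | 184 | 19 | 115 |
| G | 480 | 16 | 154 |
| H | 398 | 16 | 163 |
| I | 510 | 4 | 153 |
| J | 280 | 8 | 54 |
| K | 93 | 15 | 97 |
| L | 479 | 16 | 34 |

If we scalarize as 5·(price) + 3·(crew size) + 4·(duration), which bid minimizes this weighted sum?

K

A: 5·158 + 3·9 + 4·83 = 1149
B: 5·156 + 3·18 + 4·65 = 1094
C: 5·379 + 3·6 + 4·65 = 2173
D: 5·795 + 3·17 + 4·39 = 4182
E: 5·681 + 3·5 + 4·26 = 3524
F: 5·184 + 3·19 + 4·115 = 1437
G: 5·480 + 3·16 + 4·154 = 3064
H: 5·398 + 3·16 + 4·163 = 2690
I: 5·510 + 3·4 + 4·153 = 3174
J: 5·280 + 3·8 + 4·54 = 1640
K: 5·93 + 3·15 + 4·97 = 898
L: 5·479 + 3·16 + 4·34 = 2579
Lowest: K at 898.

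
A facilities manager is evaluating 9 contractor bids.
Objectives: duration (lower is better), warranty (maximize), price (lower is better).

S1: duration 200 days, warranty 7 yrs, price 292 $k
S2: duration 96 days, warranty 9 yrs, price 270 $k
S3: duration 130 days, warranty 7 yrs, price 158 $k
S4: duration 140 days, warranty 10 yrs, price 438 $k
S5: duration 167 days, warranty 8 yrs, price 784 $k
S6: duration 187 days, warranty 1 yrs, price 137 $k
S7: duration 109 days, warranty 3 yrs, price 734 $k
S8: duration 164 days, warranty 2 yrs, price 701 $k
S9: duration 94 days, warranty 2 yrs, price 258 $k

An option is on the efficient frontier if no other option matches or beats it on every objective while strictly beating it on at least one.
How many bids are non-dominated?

5

S1: dominated by S2 (duration 96≤200, warranty 9≥7, price 270≤292).
S2: not dominated.
S3: not dominated.
S4: not dominated (best warranty).
S5: dominated by S2 (duration 96≤167, warranty 9≥8, price 270≤784).
S6: not dominated (best price).
S7: dominated by S2 (duration 96≤109, warranty 9≥3, price 270≤734).
S8: dominated by S2 (duration 96≤164, warranty 9≥2, price 270≤701).
S9: not dominated (best duration).
Pareto-optimal: S2, S3, S4, S6, S9 → 5.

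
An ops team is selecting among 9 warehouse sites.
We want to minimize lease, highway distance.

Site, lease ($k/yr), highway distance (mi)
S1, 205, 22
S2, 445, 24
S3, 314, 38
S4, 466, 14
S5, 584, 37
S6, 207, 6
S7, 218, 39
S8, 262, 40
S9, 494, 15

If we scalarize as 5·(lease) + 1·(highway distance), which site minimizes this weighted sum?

S6

S1: 5·205 + 1·22 = 1047
S2: 5·445 + 1·24 = 2249
S3: 5·314 + 1·38 = 1608
S4: 5·466 + 1·14 = 2344
S5: 5·584 + 1·37 = 2957
S6: 5·207 + 1·6 = 1041
S7: 5·218 + 1·39 = 1129
S8: 5·262 + 1·40 = 1350
S9: 5·494 + 1·15 = 2485
Lowest: S6 at 1041.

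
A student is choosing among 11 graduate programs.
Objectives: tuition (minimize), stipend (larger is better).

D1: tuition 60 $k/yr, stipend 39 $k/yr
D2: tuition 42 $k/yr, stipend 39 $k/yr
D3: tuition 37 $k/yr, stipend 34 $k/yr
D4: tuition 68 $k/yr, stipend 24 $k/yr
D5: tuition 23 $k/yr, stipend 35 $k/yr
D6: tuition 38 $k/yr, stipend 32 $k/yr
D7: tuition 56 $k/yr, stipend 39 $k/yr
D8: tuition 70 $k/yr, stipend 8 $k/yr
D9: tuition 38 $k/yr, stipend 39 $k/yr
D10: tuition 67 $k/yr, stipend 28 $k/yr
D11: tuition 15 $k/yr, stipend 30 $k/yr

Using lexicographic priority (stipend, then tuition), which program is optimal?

First maximize stipend: best is 39, kept {D1, D2, D7, D9}.
Then minimize tuition: best is 38, kept {D9}.

D9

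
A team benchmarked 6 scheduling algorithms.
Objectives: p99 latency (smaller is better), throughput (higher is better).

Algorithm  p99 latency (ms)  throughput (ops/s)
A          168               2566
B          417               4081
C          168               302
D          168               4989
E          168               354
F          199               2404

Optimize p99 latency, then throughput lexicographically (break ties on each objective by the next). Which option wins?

First minimize p99 latency: best is 168, kept {A, C, D, E}.
Then maximize throughput: best is 4989, kept {D}.

D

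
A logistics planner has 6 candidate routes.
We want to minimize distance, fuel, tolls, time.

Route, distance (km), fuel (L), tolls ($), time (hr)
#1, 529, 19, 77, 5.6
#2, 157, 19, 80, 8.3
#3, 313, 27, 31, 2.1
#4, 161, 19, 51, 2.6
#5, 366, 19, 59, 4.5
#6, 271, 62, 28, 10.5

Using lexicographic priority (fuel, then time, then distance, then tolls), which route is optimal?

#4

First minimize fuel: best is 19, kept {#1, #2, #4, #5}.
Then minimize time: best is 2.6, kept {#4}.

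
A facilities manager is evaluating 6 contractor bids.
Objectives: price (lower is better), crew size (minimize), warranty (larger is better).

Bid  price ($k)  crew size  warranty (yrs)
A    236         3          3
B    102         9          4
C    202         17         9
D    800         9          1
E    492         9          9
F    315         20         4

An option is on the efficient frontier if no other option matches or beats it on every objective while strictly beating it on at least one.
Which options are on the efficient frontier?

A: not dominated (best crew size).
B: not dominated (best price).
C: not dominated.
D: dominated by A (price 236≤800, crew size 3≤9, warranty 3≥1).
E: not dominated.
F: dominated by B (price 102≤315, crew size 9≤20, warranty 4≥4).

A, B, C, E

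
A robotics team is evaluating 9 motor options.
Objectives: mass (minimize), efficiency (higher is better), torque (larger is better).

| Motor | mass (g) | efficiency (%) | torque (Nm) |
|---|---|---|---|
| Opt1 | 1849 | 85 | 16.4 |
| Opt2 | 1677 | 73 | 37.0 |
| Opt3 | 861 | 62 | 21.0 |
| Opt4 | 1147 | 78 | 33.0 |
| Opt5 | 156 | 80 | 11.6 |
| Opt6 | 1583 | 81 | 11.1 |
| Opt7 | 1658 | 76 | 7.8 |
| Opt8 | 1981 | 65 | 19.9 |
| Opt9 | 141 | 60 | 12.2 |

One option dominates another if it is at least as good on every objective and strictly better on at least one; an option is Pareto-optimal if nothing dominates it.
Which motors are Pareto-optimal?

Opt1, Opt2, Opt3, Opt4, Opt5, Opt6, Opt9

Opt1: not dominated (best efficiency).
Opt2: not dominated (best torque).
Opt3: not dominated.
Opt4: not dominated.
Opt5: not dominated.
Opt6: not dominated.
Opt7: dominated by Opt4 (mass 1147≤1658, efficiency 78≥76, torque 33.0≥7.8).
Opt8: dominated by Opt2 (mass 1677≤1981, efficiency 73≥65, torque 37.0≥19.9).
Opt9: not dominated (best mass).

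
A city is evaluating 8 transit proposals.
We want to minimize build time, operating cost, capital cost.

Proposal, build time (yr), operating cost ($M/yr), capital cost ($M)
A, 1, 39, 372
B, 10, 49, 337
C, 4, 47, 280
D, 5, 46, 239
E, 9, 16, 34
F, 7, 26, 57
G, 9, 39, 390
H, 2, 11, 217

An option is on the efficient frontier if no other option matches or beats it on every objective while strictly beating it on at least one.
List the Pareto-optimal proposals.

A, E, F, H

A: not dominated (best build time).
B: dominated by C (build time 4≤10, operating cost 47≤49, capital cost 280≤337).
C: dominated by H (build time 2≤4, operating cost 11≤47, capital cost 217≤280).
D: dominated by H (build time 2≤5, operating cost 11≤46, capital cost 217≤239).
E: not dominated (best capital cost).
F: not dominated.
G: dominated by A (build time 1≤9, operating cost 39≤39, capital cost 372≤390).
H: not dominated (best operating cost).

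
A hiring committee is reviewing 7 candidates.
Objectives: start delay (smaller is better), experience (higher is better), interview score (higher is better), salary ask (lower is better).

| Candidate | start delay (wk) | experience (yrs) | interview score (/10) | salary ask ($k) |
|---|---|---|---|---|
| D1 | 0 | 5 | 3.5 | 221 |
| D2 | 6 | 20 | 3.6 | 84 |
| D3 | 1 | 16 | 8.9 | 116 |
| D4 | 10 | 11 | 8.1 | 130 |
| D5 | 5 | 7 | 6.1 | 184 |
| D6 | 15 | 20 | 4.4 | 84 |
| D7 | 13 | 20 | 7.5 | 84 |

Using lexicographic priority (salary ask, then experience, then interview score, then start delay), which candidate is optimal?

First minimize salary ask: best is 84, kept {D2, D6, D7}.
Then maximize experience: best is 20, kept {D2, D6, D7}.
Then maximize interview score: best is 7.5, kept {D7}.

D7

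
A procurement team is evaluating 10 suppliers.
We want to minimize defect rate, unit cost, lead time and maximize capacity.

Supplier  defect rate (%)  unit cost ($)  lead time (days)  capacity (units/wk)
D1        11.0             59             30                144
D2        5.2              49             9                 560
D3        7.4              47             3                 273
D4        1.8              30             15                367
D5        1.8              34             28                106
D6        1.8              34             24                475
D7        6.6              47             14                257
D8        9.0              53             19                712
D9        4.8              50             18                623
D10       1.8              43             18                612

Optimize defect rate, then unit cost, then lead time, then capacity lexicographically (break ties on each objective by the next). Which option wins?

D4

First minimize defect rate: best is 1.8, kept {D4, D5, D6, D10}.
Then minimize unit cost: best is 30, kept {D4}.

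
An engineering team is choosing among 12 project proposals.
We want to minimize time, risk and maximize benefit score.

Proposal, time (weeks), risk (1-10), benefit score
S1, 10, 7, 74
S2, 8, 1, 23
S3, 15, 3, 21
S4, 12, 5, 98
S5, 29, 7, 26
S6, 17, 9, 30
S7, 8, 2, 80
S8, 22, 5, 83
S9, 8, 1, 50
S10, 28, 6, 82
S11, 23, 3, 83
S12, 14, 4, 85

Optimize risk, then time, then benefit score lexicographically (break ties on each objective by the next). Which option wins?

S9

First minimize risk: best is 1, kept {S2, S9}.
Then minimize time: best is 8, kept {S2, S9}.
Then maximize benefit score: best is 50, kept {S9}.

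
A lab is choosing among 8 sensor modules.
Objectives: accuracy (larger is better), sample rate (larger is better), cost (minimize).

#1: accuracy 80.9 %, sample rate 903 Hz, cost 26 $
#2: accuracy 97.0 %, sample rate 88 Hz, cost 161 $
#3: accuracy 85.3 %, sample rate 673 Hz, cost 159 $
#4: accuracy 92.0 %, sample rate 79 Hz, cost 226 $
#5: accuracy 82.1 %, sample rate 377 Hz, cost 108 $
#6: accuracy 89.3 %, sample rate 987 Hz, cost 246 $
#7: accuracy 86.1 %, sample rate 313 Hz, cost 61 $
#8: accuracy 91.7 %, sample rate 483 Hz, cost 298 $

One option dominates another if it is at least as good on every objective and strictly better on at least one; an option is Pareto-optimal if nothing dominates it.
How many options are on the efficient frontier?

7

#1: not dominated (best cost).
#2: not dominated (best accuracy).
#3: not dominated.
#4: dominated by #2 (accuracy 97.0≥92.0, sample rate 88≥79, cost 161≤226).
#5: not dominated.
#6: not dominated (best sample rate).
#7: not dominated.
#8: not dominated.
Pareto-optimal: #1, #2, #3, #5, #6, #7, #8 → 7.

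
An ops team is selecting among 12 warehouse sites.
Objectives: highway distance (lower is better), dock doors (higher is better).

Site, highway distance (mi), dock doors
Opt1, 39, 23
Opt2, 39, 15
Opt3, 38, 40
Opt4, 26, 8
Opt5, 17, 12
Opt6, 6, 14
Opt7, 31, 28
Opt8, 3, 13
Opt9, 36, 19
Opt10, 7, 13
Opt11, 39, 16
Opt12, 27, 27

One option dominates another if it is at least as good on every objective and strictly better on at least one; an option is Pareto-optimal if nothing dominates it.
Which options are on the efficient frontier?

Opt1: dominated by Opt3 (highway distance 38≤39, dock doors 40≥23).
Opt2: dominated by Opt1 (highway distance 39≤39, dock doors 23≥15).
Opt3: not dominated (best dock doors).
Opt4: dominated by Opt5 (highway distance 17≤26, dock doors 12≥8).
Opt5: dominated by Opt6 (highway distance 6≤17, dock doors 14≥12).
Opt6: not dominated.
Opt7: not dominated.
Opt8: not dominated (best highway distance).
Opt9: dominated by Opt7 (highway distance 31≤36, dock doors 28≥19).
Opt10: dominated by Opt6 (highway distance 6≤7, dock doors 14≥13).
Opt11: dominated by Opt1 (highway distance 39≤39, dock doors 23≥16).
Opt12: not dominated.

Opt3, Opt6, Opt7, Opt8, Opt12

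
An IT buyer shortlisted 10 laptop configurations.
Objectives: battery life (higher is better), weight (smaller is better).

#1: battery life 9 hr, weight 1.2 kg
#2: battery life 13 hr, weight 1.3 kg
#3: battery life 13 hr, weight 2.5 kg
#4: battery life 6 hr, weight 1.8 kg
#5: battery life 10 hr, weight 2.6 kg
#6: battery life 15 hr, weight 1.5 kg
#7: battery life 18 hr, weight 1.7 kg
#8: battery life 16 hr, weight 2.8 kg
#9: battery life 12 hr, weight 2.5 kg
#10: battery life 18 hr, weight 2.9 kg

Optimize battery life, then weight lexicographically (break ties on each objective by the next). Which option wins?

First maximize battery life: best is 18, kept {#7, #10}.
Then minimize weight: best is 1.7, kept {#7}.

#7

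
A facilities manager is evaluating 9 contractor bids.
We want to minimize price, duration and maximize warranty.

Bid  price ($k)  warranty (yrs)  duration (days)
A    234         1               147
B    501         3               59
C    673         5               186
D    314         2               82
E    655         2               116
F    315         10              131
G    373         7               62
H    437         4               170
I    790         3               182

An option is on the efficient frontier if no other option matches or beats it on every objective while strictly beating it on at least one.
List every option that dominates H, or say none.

F, G

F: price 315≤437, warranty 10≥4, duration 131≤170 — dominates H.
G: price 373≤437, warranty 7≥4, duration 62≤170 — dominates H.
Others (A, B, C, D, E, I) are each worse than H on at least one objective.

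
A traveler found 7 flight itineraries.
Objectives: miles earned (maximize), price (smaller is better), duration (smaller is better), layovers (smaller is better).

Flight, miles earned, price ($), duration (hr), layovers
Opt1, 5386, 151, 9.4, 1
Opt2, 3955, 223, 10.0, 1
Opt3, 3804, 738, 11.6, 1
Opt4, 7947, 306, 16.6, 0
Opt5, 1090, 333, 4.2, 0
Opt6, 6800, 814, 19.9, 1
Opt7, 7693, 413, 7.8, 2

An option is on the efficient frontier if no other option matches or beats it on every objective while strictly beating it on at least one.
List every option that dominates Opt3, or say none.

Opt1: miles earned 5386≥3804, price 151≤738, duration 9.4≤11.6, layovers 1≤1 — dominates Opt3.
Opt2: miles earned 3955≥3804, price 223≤738, duration 10.0≤11.6, layovers 1≤1 — dominates Opt3.
Others (Opt4, Opt5, Opt6, Opt7) are each worse than Opt3 on at least one objective.

Opt1, Opt2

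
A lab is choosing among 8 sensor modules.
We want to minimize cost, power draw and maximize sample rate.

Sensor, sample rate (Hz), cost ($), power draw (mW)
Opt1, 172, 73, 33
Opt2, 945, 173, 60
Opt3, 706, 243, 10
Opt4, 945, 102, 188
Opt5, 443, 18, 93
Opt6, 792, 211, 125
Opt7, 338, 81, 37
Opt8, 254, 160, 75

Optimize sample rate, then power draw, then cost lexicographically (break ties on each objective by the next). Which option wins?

Opt2

First maximize sample rate: best is 945, kept {Opt2, Opt4}.
Then minimize power draw: best is 60, kept {Opt2}.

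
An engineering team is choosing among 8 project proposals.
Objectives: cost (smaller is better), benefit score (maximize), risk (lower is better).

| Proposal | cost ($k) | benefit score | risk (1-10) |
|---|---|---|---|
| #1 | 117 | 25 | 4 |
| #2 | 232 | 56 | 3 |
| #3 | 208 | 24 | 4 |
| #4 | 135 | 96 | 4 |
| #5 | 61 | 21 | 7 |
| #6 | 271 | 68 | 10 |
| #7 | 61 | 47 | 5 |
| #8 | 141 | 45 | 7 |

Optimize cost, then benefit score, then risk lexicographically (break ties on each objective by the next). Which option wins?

First minimize cost: best is 61, kept {#5, #7}.
Then maximize benefit score: best is 47, kept {#7}.

#7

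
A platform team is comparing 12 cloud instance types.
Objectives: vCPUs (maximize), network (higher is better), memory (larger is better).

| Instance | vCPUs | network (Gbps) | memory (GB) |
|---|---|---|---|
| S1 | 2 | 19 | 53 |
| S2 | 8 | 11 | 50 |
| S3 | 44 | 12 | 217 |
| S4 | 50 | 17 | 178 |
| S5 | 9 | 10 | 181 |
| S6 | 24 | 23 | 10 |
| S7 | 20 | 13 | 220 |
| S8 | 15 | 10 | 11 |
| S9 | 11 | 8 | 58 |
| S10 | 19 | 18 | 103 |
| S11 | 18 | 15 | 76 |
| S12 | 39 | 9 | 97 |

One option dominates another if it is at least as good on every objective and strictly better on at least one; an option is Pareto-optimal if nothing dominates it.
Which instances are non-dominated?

S1: not dominated.
S2: dominated by S3 (vCPUs 44≥8, network 12≥11, memory 217≥50).
S3: not dominated.
S4: not dominated (best vCPUs).
S5: dominated by S3 (vCPUs 44≥9, network 12≥10, memory 217≥181).
S6: not dominated (best network).
S7: not dominated (best memory).
S8: dominated by S3 (vCPUs 44≥15, network 12≥10, memory 217≥11).
S9: dominated by S3 (vCPUs 44≥11, network 12≥8, memory 217≥58).
S10: not dominated.
S11: dominated by S4 (vCPUs 50≥18, network 17≥15, memory 178≥76).
S12: dominated by S3 (vCPUs 44≥39, network 12≥9, memory 217≥97).

S1, S3, S4, S6, S7, S10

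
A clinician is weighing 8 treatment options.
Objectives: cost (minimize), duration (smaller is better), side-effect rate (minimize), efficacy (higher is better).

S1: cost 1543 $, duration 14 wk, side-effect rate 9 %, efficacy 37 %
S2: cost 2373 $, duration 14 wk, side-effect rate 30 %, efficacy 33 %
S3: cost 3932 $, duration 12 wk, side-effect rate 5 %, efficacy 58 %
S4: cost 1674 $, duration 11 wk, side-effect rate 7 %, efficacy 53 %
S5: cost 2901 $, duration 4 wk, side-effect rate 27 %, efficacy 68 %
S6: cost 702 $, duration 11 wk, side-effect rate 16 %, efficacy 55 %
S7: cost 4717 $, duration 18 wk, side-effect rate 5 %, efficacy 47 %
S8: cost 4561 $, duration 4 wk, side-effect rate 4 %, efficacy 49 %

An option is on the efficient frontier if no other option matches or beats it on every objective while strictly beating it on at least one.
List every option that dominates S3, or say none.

none

S1: worse on duration (14 vs 12).
S2: worse on duration (14 vs 12).
S4: worse on side-effect rate (7 vs 5).
S5: worse on side-effect rate (27 vs 5).
S6: worse on side-effect rate (16 vs 5).
S7: worse on cost (4717 vs 3932).
S8: worse on cost (4561 vs 3932).
No option dominates S3.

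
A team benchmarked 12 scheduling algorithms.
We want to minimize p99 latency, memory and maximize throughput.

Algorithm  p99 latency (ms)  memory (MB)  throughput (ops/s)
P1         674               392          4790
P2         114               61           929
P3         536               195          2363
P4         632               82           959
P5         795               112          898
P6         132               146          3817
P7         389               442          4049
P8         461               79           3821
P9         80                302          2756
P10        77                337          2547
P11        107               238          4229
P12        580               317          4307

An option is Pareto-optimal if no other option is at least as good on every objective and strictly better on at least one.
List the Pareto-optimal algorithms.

P1, P2, P6, P8, P9, P10, P11, P12

P1: not dominated (best throughput).
P2: not dominated (best memory).
P3: dominated by P6 (p99 latency 132≤536, memory 146≤195, throughput 3817≥2363).
P4: dominated by P8 (p99 latency 461≤632, memory 79≤82, throughput 3821≥959).
P5: dominated by P2 (p99 latency 114≤795, memory 61≤112, throughput 929≥898).
P6: not dominated.
P7: dominated by P11 (p99 latency 107≤389, memory 238≤442, throughput 4229≥4049).
P8: not dominated.
P9: not dominated.
P10: not dominated (best p99 latency).
P11: not dominated.
P12: not dominated.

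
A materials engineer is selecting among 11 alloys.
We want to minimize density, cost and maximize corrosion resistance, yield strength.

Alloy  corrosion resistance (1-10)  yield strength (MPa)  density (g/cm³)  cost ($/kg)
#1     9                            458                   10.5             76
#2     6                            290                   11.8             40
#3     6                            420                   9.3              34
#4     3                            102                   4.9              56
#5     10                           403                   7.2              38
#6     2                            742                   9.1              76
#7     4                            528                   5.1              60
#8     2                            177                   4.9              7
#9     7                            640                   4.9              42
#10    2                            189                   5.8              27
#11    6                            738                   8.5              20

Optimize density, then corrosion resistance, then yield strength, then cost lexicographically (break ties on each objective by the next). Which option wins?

First minimize density: best is 4.9, kept {#4, #8, #9}.
Then maximize corrosion resistance: best is 7, kept {#9}.

#9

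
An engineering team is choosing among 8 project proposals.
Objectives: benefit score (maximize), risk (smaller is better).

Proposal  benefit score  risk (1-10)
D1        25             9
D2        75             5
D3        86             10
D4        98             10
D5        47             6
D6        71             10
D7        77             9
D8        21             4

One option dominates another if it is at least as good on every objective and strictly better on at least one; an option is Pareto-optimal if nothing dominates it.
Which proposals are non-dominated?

D2, D4, D7, D8

D1: dominated by D2 (benefit score 75≥25, risk 5≤9).
D2: not dominated.
D3: dominated by D4 (benefit score 98≥86, risk 10≤10).
D4: not dominated (best benefit score).
D5: dominated by D2 (benefit score 75≥47, risk 5≤6).
D6: dominated by D2 (benefit score 75≥71, risk 5≤10).
D7: not dominated.
D8: not dominated (best risk).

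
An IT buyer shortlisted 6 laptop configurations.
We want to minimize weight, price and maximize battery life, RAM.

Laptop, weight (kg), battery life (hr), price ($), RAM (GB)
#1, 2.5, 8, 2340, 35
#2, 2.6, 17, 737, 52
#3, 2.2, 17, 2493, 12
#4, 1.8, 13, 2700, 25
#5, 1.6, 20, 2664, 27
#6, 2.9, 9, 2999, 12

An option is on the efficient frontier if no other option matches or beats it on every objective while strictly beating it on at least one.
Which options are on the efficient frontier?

#1, #2, #3, #5

#1: not dominated.
#2: not dominated (best price).
#3: not dominated.
#4: dominated by #5 (weight 1.6≤1.8, battery life 20≥13, price 2664≤2700, RAM 27≥25).
#5: not dominated (best weight).
#6: dominated by #2 (weight 2.6≤2.9, battery life 17≥9, price 737≤2999, RAM 52≥12).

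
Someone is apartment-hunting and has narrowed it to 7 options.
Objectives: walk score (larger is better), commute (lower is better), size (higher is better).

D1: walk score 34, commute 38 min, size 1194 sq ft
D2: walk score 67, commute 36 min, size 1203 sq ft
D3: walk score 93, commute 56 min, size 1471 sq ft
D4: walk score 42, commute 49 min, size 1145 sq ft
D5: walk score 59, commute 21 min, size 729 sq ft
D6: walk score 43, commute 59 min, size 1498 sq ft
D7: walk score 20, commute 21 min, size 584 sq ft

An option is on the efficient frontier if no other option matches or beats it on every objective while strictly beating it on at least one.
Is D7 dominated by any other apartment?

D5 vs D7: walk score 59≥20, commute 21≤21, size 729≥584 — D5 is at least as good on every objective and strictly better on at least one, so D5 dominates D7.

Yes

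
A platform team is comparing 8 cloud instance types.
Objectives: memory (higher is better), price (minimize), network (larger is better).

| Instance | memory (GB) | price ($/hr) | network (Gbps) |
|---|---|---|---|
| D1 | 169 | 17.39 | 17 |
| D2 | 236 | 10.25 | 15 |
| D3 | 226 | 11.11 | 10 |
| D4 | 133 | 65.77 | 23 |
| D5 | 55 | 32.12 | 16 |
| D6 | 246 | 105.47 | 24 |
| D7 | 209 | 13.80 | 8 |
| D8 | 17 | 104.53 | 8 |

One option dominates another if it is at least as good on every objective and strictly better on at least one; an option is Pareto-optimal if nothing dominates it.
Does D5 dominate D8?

Yes

D5 vs D8: memory 55≥17, price 32.12≤104.53, network 16≥8 — D5 is at least as good on every objective with at least one strict improvement.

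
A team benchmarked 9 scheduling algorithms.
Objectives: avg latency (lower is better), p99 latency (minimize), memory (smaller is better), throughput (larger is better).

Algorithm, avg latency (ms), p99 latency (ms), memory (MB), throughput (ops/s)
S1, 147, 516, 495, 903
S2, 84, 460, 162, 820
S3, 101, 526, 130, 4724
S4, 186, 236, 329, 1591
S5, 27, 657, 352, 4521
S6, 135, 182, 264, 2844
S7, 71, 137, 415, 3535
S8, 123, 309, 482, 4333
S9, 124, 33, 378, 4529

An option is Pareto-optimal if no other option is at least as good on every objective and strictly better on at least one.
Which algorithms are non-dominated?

S1: dominated by S6 (avg latency 135≤147, p99 latency 182≤516, memory 264≤495, throughput 2844≥903).
S2: not dominated.
S3: not dominated (best memory).
S4: dominated by S6 (avg latency 135≤186, p99 latency 182≤236, memory 264≤329, throughput 2844≥1591).
S5: not dominated (best avg latency).
S6: not dominated.
S7: not dominated.
S8: not dominated.
S9: not dominated (best p99 latency).

S2, S3, S5, S6, S7, S8, S9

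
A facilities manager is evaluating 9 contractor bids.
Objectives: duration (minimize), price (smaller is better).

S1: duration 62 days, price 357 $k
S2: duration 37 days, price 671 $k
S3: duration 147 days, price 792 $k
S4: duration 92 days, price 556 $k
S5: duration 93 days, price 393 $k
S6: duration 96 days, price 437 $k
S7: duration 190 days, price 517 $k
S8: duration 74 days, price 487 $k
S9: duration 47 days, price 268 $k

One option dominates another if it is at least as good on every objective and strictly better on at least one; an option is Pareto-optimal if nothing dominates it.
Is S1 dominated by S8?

S8 vs S1: S8 is worse on duration (74 vs 62), so it does not dominate S1.

No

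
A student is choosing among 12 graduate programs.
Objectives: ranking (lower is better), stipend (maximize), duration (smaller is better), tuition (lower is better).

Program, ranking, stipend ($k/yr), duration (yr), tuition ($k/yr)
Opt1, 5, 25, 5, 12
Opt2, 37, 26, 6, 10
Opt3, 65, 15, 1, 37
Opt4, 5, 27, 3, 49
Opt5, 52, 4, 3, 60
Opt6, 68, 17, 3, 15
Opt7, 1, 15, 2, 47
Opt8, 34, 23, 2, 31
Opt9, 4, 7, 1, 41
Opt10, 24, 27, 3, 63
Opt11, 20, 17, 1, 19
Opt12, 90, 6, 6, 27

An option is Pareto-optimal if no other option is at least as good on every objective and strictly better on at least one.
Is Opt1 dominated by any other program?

No

Opt2: worse on ranking (37 vs 5).
Opt3: worse on ranking (65 vs 5).
Opt4: worse on tuition (49 vs 12).
Opt5: worse on ranking (52 vs 5).
Opt6: worse on ranking (68 vs 5).
Opt7: worse on stipend (15 vs 25).
Opt8: worse on ranking (34 vs 5).
Opt9: worse on stipend (7 vs 25).
Opt10: worse on ranking (24 vs 5).
Opt11: worse on ranking (20 vs 5).
Opt12: worse on ranking (90 vs 5).
No option is at least as good as Opt1 on every objective and strictly better on one.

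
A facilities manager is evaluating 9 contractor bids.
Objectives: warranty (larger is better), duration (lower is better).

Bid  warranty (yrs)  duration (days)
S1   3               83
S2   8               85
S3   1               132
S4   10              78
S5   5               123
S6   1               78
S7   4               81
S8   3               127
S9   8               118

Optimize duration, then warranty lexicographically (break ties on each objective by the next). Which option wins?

S4

First minimize duration: best is 78, kept {S4, S6}.
Then maximize warranty: best is 10, kept {S4}.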